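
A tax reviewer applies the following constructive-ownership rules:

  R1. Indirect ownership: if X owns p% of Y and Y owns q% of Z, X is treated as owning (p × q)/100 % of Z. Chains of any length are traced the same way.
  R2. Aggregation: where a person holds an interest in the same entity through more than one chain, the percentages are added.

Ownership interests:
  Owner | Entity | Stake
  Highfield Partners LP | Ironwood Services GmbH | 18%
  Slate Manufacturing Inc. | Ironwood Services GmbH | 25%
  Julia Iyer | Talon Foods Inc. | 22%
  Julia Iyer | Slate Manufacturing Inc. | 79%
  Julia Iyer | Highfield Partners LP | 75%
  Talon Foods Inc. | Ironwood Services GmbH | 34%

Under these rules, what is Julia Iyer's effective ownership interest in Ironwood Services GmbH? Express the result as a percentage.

Chain via Highfield Partners LP (R1): 75% × 18% = 13.5% of Ironwood Services GmbH.
Chain via Slate Manufacturing Inc. (R1): 79% × 25% = 19.75% of Ironwood Services GmbH.
Chain via Talon Foods Inc. (R1): 22% × 34% = 7.48% of Ironwood Services GmbH.
Aggregating (R2): 13.5% + 19.75% + 7.48% = 40.73%.

40.73%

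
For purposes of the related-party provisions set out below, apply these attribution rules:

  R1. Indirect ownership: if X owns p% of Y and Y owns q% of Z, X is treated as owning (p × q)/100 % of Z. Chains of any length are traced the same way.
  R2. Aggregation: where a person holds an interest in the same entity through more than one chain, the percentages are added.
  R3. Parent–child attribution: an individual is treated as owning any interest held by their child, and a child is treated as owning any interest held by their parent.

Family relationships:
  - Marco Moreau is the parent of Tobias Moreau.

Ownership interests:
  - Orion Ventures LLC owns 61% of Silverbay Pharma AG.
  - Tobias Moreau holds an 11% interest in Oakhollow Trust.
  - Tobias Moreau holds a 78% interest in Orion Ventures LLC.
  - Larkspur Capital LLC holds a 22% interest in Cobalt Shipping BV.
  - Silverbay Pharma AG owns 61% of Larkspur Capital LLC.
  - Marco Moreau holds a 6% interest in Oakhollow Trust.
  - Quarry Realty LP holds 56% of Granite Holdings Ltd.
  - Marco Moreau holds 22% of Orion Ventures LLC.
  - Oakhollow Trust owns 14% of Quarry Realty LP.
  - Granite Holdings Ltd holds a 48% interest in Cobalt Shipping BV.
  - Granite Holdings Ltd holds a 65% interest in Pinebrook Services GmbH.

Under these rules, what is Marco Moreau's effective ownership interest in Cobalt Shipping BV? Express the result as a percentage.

8.825944%

By parent–child attribution (R3), Marco Moreau is treated as also owning Tobias Moreau's interest in Orion Ventures LLC, giving 22% + 78% = 100%.
By parent–child attribution (R3), Marco Moreau is treated as also owning Tobias Moreau's interest in Oakhollow Trust, giving 6% + 11% = 17%.
Chain via Orion Ventures LLC → Silverbay Pharma AG → Larkspur Capital LLC (R1): 100% × 61% × 61% × 22% = 8.1862% of Cobalt Shipping BV.
Chain via Oakhollow Trust → Quarry Realty LP → Granite Holdings Ltd (R1): 17% × 14% × 56% × 48% = 0.639744% of Cobalt Shipping BV.
Aggregating (R2): 8.1862% + 0.639744% = 8.825944%.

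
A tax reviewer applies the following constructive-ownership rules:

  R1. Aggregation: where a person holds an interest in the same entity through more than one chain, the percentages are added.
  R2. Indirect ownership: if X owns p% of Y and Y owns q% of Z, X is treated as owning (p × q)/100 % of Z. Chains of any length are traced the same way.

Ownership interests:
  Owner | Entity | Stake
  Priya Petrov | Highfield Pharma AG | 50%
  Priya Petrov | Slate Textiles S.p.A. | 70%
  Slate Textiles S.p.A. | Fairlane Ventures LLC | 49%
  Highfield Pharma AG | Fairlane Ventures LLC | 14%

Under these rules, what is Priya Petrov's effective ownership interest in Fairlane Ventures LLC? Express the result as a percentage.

Chain via Highfield Pharma AG (R2): 50% × 14% = 7% of Fairlane Ventures LLC.
Chain via Slate Textiles S.p.A. (R2): 70% × 49% = 34.3% of Fairlane Ventures LLC.
Aggregating (R1): 7% + 34.3% = 41.3%.

41.3%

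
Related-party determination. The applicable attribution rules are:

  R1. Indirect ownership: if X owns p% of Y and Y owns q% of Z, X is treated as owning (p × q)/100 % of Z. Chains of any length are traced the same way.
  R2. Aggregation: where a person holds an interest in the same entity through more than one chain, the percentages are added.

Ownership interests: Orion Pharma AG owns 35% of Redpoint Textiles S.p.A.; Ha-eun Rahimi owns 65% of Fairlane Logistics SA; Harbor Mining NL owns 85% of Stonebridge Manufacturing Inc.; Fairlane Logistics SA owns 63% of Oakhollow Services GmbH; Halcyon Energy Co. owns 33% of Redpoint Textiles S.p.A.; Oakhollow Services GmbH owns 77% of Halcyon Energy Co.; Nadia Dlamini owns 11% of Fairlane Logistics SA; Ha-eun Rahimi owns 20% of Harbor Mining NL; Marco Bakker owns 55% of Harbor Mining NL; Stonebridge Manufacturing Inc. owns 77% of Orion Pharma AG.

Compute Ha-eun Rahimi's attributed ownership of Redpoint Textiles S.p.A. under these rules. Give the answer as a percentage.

14.986895%

Chain via Harbor Mining NL → Stonebridge Manufacturing Inc. → Orion Pharma AG (R1): 20% × 85% × 77% × 35% = 4.5815% of Redpoint Textiles S.p.A.
Chain via Fairlane Logistics SA → Oakhollow Services GmbH → Halcyon Energy Co. (R1): 65% × 63% × 77% × 33% = 10.405395% of Redpoint Textiles S.p.A.
Aggregating (R2): 4.5815% + 10.405395% = 14.986895%.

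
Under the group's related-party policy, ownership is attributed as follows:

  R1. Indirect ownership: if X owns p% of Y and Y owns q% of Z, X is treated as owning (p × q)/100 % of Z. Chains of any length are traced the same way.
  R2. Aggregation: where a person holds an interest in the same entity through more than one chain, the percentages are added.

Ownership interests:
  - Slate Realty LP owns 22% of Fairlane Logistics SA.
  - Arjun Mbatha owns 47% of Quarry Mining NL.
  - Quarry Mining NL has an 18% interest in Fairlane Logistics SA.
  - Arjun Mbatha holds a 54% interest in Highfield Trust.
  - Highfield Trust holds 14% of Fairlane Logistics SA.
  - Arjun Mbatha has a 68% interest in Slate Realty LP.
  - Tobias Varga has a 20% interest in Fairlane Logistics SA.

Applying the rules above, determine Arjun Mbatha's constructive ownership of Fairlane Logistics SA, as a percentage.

Chain via Slate Realty LP (R1): 68% × 22% = 14.96% of Fairlane Logistics SA.
Chain via Highfield Trust (R1): 54% × 14% = 7.56% of Fairlane Logistics SA.
Chain via Quarry Mining NL (R1): 47% × 18% = 8.46% of Fairlane Logistics SA.
Aggregating (R2): 14.96% + 7.56% + 8.46% = 30.98%.

30.98%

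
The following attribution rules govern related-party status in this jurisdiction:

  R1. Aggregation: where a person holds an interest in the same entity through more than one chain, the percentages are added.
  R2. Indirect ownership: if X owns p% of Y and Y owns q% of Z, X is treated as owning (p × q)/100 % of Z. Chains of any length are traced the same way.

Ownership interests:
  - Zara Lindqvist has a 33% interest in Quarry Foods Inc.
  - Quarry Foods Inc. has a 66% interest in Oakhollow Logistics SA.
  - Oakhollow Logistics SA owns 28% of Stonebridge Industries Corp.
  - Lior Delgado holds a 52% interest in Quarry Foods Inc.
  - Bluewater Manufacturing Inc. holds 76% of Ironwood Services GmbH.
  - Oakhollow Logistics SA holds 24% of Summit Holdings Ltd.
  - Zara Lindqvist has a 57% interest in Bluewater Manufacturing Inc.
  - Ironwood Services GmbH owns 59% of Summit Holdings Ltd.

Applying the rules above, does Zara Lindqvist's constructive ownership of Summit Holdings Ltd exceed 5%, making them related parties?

Chain via Quarry Foods Inc. → Oakhollow Logistics SA (R2): 33% × 66% × 24% = 5.2272% of Summit Holdings Ltd.
Chain via Bluewater Manufacturing Inc. → Ironwood Services GmbH (R2): 57% × 76% × 59% = 25.5588% of Summit Holdings Ltd.
Aggregating (R1): 5.2272% + 25.5588% = 30.786%.
30.786% exceeds the 5% threshold, so Zara is a related party to Summit Holdings Ltd.

Yes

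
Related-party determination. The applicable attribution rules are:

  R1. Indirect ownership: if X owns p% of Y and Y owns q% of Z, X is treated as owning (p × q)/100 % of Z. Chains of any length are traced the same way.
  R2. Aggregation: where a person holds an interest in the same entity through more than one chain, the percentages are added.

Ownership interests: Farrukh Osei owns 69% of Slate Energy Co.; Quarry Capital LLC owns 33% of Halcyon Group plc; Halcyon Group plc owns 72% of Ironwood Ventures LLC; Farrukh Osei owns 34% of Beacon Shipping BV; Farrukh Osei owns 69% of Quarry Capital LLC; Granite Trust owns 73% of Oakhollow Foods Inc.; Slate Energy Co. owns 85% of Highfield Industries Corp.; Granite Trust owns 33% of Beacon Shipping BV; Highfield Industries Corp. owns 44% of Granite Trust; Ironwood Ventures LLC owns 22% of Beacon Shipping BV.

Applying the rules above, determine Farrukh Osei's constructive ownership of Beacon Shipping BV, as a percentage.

46.122748%

Chain via Quarry Capital LLC → Halcyon Group plc → Ironwood Ventures LLC (R1): 69% × 33% × 72% × 22% = 3.606768% of Beacon Shipping BV.
Chain via Slate Energy Co. → Highfield Industries Corp. → Granite Trust (R1): 69% × 85% × 44% × 33% = 8.51598% of Beacon Shipping BV.
Direct interest in Beacon Shipping BV: 34%.
Aggregating (R2): 3.606768% + 8.51598% + 34% = 46.122748%.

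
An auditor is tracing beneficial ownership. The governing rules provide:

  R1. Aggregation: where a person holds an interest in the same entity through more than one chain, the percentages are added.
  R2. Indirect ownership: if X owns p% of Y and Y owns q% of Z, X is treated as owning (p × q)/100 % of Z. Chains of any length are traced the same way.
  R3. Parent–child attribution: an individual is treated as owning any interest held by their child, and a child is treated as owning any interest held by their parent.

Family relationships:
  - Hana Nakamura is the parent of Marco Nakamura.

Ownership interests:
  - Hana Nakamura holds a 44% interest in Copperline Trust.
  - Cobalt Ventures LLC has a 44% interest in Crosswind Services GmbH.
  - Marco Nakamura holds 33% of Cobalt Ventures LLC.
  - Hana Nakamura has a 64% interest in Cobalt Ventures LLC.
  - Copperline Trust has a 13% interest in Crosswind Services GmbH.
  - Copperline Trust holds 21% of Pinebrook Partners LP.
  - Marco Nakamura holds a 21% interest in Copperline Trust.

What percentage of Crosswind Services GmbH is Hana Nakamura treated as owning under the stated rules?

By parent–child attribution (R3), Hana Nakamura is treated as also owning Marco Nakamura's interest in Copperline Trust, giving 44% + 21% = 65%.
By parent–child attribution (R3), Hana Nakamura is treated as also owning Marco Nakamura's interest in Cobalt Ventures LLC, giving 64% + 33% = 97%.
Chain via Copperline Trust (R2): 65% × 13% = 8.45% of Crosswind Services GmbH.
Chain via Cobalt Ventures LLC (R2): 97% × 44% = 42.68% of Crosswind Services GmbH.
Aggregating (R1): 8.45% + 42.68% = 51.13%.

51.13%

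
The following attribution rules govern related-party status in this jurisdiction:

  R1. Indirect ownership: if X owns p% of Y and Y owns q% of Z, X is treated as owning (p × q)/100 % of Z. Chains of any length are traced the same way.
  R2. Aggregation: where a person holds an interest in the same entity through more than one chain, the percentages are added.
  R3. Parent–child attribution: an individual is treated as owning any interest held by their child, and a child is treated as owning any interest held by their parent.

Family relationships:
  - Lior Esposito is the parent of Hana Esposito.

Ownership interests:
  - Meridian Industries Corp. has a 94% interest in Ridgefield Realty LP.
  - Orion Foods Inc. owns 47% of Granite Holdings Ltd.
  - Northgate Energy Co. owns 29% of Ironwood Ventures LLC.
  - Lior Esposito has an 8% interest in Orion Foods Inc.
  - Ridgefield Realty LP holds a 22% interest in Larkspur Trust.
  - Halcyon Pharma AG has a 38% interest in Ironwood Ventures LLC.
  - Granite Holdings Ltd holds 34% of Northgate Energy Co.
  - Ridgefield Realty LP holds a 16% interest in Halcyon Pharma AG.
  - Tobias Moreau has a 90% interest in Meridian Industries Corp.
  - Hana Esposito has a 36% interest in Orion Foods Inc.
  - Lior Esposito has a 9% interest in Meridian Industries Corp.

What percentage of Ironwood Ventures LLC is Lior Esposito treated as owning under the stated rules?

2.553416%

By parent–child attribution (R3), Lior Esposito is treated as also owning Hana Esposito's interest in Orion Foods Inc, giving 8% + 36% = 44%.
Chain via Orion Foods Inc. → Granite Holdings Ltd → Northgate Energy Co. (R1): 44% × 47% × 34% × 29% = 2.039048% of Ironwood Ventures LLC.
Chain via Meridian Industries Corp. → Ridgefield Realty LP → Halcyon Pharma AG (R1): 9% × 94% × 16% × 38% = 0.514368% of Ironwood Ventures LLC.
Aggregating (R2): 2.039048% + 0.514368% = 2.553416%.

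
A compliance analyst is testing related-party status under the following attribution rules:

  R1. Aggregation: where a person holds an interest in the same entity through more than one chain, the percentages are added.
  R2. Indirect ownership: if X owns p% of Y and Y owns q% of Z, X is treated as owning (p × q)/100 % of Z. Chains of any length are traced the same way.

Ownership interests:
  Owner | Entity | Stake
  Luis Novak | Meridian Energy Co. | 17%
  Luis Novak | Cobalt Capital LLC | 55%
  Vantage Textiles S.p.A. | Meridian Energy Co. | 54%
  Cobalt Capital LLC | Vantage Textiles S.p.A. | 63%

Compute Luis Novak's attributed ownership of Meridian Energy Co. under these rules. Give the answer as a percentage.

Chain via Cobalt Capital LLC → Vantage Textiles S.p.A. (R2): 55% × 63% × 54% = 18.711% of Meridian Energy Co.
Direct interest in Meridian Energy Co: 17%.
Aggregating (R1): 18.711% + 17% = 35.711%.

35.711%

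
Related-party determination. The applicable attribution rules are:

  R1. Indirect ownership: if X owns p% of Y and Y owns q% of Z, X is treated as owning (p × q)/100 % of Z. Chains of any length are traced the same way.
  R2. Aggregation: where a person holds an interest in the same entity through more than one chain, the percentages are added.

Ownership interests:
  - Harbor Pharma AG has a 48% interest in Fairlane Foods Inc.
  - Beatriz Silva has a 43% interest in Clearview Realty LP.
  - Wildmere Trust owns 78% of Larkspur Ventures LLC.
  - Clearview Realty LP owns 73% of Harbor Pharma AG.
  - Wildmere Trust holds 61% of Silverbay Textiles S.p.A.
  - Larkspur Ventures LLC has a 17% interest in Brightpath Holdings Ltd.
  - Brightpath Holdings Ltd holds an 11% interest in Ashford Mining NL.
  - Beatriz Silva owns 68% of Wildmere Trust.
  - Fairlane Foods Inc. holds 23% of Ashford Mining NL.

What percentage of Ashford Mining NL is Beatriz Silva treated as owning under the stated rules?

Chain via Clearview Realty LP → Harbor Pharma AG → Fairlane Foods Inc. (R1): 43% × 73% × 48% × 23% = 3.465456% of Ashford Mining NL.
Chain via Wildmere Trust → Larkspur Ventures LLC → Brightpath Holdings Ltd (R1): 68% × 78% × 17% × 11% = 0.991848% of Ashford Mining NL.
Aggregating (R2): 3.465456% + 0.991848% = 4.457304%.

4.457304%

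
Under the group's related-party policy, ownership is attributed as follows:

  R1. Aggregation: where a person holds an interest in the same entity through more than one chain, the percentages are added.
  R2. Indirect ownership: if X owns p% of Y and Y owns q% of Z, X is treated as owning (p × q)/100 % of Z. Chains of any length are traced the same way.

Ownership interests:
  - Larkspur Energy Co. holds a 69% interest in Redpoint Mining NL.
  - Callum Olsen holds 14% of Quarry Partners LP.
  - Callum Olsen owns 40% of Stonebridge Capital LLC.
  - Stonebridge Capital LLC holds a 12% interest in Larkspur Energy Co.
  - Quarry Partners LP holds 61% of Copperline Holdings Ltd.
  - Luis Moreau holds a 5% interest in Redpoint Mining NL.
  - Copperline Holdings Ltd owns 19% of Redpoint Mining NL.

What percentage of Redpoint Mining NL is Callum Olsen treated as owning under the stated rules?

Chain via Quarry Partners LP → Copperline Holdings Ltd (R2): 14% × 61% × 19% = 1.6226% of Redpoint Mining NL.
Chain via Stonebridge Capital LLC → Larkspur Energy Co. (R2): 40% × 12% × 69% = 3.312% of Redpoint Mining NL.
Aggregating (R1): 1.6226% + 3.312% = 4.9346%.

4.9346%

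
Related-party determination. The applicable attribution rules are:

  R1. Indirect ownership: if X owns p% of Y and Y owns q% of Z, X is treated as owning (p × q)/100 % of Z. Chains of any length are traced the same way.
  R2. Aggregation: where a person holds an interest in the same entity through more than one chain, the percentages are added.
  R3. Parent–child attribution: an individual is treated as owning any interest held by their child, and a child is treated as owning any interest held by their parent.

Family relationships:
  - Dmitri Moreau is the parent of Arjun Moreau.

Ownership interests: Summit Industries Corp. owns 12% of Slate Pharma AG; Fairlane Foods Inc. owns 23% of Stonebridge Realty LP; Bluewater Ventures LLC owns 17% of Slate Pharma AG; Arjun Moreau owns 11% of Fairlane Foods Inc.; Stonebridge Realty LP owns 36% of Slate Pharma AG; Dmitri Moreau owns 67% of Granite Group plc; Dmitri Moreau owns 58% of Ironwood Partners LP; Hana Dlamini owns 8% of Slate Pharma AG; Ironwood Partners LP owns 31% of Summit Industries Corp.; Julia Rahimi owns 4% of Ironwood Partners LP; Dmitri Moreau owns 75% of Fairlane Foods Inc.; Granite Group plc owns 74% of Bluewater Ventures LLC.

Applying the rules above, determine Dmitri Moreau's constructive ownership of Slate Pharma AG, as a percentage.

By parent–child attribution (R3), Dmitri Moreau is treated as also owning Arjun Moreau's interest in Fairlane Foods Inc, giving 75% + 11% = 86%.
Chain via Ironwood Partners LP → Summit Industries Corp. (R1): 58% × 31% × 12% = 2.1576% of Slate Pharma AG.
Chain via Fairlane Foods Inc. → Stonebridge Realty LP (R1): 86% × 23% × 36% = 7.1208% of Slate Pharma AG.
Chain via Granite Group plc → Bluewater Ventures LLC (R1): 67% × 74% × 17% = 8.4286% of Slate Pharma AG.
Aggregating (R2): 2.1576% + 7.1208% + 8.4286% = 17.707%.

17.707%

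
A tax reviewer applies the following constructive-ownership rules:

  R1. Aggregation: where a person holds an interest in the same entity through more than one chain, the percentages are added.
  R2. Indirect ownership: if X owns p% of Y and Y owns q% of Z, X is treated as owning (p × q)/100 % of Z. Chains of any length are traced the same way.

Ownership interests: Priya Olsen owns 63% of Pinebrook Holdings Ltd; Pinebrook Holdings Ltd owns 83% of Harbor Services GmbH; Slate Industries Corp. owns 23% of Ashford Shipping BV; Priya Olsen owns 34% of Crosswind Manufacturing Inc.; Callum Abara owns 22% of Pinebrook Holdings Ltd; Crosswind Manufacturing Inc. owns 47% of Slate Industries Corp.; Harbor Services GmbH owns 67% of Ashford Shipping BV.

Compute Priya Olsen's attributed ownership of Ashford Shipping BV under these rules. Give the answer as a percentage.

Chain via Crosswind Manufacturing Inc. → Slate Industries Corp. (R2): 34% × 47% × 23% = 3.6754% of Ashford Shipping BV.
Chain via Pinebrook Holdings Ltd → Harbor Services GmbH (R2): 63% × 83% × 67% = 35.0343% of Ashford Shipping BV.
Aggregating (R1): 3.6754% + 35.0343% = 38.7097%.

38.7097%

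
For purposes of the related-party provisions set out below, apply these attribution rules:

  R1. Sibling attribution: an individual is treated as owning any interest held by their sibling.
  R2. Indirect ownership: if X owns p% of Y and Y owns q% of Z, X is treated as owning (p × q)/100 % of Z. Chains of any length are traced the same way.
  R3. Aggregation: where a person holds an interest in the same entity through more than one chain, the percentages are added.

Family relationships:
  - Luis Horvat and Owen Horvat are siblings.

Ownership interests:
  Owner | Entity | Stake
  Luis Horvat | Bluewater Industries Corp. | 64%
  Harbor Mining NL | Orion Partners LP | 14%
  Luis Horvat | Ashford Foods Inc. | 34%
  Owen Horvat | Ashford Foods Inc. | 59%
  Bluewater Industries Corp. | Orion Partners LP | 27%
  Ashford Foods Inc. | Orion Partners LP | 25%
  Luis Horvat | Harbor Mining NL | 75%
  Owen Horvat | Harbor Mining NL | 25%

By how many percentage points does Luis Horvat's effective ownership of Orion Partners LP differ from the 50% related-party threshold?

4.53

By sibling attribution (R1), Luis Horvat is treated as also owning Owen Horvat's interest in Harbor Mining NL, giving 75% + 25% = 100%.
By sibling attribution (R1), Luis Horvat is treated as also owning Owen Horvat's interest in Ashford Foods Inc, giving 34% + 59% = 93%.
Chain via Bluewater Industries Corp. (R2): 64% × 27% = 17.28% of Orion Partners LP.
Chain via Harbor Mining NL (R2): 100% × 14% = 14% of Orion Partners LP.
Chain via Ashford Foods Inc. (R2): 93% × 25% = 23.25% of Orion Partners LP.
Aggregating (R3): 17.28% + 14% + 23.25% = 54.53%.
54.53% exceeds the 50% threshold by 4.53 percentage points.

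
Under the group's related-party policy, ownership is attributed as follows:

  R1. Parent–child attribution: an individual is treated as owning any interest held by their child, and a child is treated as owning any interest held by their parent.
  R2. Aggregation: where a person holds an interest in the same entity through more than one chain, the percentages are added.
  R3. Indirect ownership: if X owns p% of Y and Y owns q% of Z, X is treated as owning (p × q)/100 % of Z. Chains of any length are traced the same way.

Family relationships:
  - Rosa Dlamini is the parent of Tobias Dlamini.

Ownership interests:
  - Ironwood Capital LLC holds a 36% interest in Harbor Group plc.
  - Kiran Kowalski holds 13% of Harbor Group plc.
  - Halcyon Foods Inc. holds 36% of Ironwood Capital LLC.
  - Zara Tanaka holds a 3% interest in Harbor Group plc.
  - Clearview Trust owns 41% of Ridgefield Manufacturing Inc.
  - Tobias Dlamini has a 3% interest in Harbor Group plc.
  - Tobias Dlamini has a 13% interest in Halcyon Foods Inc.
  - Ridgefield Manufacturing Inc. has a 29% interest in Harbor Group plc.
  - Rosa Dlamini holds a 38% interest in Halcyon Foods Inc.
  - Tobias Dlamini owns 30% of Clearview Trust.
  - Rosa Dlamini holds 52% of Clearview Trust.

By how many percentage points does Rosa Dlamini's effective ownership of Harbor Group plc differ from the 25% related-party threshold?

By parent–child attribution (R1), Rosa Dlamini is treated as also owning Tobias Dlamini's interest in Clearview Trust, giving 52% + 30% = 82%.
By parent–child attribution (R1), Rosa Dlamini is treated as also owning Tobias Dlamini's interest in Halcyon Foods Inc, giving 38% + 13% = 51%.
By parent–child attribution (R1), Rosa Dlamini is treated as owning Tobias Dlamini's 3% interest in Harbor Group plc.
Chain via Clearview Trust → Ridgefield Manufacturing Inc. (R3): 82% × 41% × 29% = 9.7498% of Harbor Group plc.
Chain via Halcyon Foods Inc. → Ironwood Capital LLC (R3): 51% × 36% × 36% = 6.6096% of Harbor Group plc.
Direct interest in Harbor Group plc: 3%.
Aggregating (R2): 9.7498% + 6.6096% + 3% = 19.3594%.
19.3594% falls short of the 25% threshold by 5.6406 percentage points.

5.6406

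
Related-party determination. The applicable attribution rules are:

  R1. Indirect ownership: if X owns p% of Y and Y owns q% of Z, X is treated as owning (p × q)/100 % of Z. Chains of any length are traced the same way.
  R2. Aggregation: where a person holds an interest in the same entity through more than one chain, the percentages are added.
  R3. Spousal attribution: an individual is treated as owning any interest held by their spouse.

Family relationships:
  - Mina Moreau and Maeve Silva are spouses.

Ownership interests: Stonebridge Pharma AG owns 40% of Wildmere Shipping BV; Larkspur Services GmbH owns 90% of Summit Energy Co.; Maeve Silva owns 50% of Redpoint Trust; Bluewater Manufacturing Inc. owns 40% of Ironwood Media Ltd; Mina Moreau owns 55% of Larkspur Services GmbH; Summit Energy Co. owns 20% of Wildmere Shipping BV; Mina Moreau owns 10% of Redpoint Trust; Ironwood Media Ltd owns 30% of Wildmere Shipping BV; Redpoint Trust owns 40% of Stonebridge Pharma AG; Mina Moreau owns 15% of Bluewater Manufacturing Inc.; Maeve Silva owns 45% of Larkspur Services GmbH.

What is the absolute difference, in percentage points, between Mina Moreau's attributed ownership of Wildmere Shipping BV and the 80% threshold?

By spousal attribution (R3), Mina Moreau is treated as also owning Maeve Silva's interest in Larkspur Services GmbH, giving 55% + 45% = 100%.
By spousal attribution (R3), Mina Moreau is treated as also owning Maeve Silva's interest in Redpoint Trust, giving 10% + 50% = 60%.
Chain via Larkspur Services GmbH → Summit Energy Co. (R1): 100% × 90% × 20% = 18% of Wildmere Shipping BV.
Chain via Redpoint Trust → Stonebridge Pharma AG (R1): 60% × 40% × 40% = 9.6% of Wildmere Shipping BV.
Chain via Bluewater Manufacturing Inc. → Ironwood Media Ltd (R1): 15% × 40% × 30% = 1.8% of Wildmere Shipping BV.
Aggregating (R2): 18% + 9.6% + 1.8% = 29.4%.
29.4% falls short of the 80% threshold by 50.6 percentage points.

50.6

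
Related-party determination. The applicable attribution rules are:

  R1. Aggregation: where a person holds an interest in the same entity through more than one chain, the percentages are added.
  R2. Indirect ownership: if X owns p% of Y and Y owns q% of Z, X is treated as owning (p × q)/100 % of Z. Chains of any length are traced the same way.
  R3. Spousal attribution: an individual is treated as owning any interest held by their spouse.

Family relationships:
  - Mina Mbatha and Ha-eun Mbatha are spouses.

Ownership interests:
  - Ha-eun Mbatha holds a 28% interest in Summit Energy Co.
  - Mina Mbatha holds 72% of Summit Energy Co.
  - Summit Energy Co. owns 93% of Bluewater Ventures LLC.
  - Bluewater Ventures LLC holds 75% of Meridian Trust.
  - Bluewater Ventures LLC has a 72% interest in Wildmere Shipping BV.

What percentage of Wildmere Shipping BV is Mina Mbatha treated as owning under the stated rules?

By spousal attribution (R3), Mina Mbatha is treated as also owning Ha-eun Mbatha's interest in Summit Energy Co, giving 72% + 28% = 100%.
Chain via Summit Energy Co. → Bluewater Ventures LLC (R2): 100% × 93% × 72% = 66.96% of Wildmere Shipping BV.

66.96%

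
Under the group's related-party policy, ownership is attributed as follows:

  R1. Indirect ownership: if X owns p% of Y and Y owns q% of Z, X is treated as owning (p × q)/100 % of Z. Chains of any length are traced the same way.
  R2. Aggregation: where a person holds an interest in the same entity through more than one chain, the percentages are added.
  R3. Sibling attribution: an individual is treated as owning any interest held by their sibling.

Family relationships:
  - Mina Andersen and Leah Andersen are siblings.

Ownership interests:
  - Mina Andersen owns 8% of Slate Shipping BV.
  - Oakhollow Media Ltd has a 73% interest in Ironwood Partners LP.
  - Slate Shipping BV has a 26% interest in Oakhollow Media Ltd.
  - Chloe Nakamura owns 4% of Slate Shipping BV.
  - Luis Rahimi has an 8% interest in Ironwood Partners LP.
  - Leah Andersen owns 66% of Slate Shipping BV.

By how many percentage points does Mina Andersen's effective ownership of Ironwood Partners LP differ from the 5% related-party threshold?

9.0452

By sibling attribution (R3), Mina Andersen is treated as also owning Leah Andersen's interest in Slate Shipping BV, giving 8% + 66% = 74%.
Chain via Slate Shipping BV → Oakhollow Media Ltd (R1): 74% × 26% × 73% = 14.0452% of Ironwood Partners LP.
14.0452% exceeds the 5% threshold by 9.0452 percentage points.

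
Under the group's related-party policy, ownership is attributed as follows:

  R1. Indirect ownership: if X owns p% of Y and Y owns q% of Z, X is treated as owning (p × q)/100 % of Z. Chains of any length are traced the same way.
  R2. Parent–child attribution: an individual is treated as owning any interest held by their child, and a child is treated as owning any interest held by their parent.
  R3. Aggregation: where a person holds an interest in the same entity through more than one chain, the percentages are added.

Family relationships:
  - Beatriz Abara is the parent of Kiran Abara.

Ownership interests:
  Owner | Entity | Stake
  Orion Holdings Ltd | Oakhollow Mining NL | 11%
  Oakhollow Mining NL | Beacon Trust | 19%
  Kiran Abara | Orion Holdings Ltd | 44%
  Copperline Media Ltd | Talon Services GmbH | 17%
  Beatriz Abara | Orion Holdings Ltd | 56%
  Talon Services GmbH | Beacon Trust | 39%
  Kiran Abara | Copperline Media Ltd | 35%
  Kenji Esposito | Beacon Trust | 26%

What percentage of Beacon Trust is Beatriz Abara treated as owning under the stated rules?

By parent–child attribution (R2), Beatriz Abara is treated as also owning Kiran Abara's interest in Orion Holdings Ltd, giving 56% + 44% = 100%.
By parent–child attribution (R2), Beatriz Abara is treated as owning Kiran Abara's 35% interest in Copperline Media Ltd.
Chain via Orion Holdings Ltd → Oakhollow Mining NL (R1): 100% × 11% × 19% = 2.09% of Beacon Trust.
Chain via Copperline Media Ltd → Talon Services GmbH (R1): 35% × 17% × 39% = 2.3205% of Beacon Trust.
Aggregating (R3): 2.09% + 2.3205% = 4.4105%.

4.4105%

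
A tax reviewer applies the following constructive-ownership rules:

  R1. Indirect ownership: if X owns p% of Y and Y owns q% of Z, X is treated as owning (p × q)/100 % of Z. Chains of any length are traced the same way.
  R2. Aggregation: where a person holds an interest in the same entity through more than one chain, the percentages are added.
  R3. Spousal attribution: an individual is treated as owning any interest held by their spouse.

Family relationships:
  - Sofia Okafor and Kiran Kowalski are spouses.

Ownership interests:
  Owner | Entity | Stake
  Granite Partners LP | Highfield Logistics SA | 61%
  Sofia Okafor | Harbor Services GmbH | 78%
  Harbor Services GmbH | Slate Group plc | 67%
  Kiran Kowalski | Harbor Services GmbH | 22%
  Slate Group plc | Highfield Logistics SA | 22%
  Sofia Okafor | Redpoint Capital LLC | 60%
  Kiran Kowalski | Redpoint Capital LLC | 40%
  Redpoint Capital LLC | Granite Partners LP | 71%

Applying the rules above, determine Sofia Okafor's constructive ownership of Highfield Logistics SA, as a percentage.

By spousal attribution (R3), Sofia Okafor is treated as also owning Kiran Kowalski's interest in Redpoint Capital LLC, giving 60% + 40% = 100%.
By spousal attribution (R3), Sofia Okafor is treated as also owning Kiran Kowalski's interest in Harbor Services GmbH, giving 78% + 22% = 100%.
Chain via Redpoint Capital LLC → Granite Partners LP (R1): 100% × 71% × 61% = 43.31% of Highfield Logistics SA.
Chain via Harbor Services GmbH → Slate Group plc (R1): 100% × 67% × 22% = 14.74% of Highfield Logistics SA.
Aggregating (R2): 43.31% + 14.74% = 58.05%.

58.05%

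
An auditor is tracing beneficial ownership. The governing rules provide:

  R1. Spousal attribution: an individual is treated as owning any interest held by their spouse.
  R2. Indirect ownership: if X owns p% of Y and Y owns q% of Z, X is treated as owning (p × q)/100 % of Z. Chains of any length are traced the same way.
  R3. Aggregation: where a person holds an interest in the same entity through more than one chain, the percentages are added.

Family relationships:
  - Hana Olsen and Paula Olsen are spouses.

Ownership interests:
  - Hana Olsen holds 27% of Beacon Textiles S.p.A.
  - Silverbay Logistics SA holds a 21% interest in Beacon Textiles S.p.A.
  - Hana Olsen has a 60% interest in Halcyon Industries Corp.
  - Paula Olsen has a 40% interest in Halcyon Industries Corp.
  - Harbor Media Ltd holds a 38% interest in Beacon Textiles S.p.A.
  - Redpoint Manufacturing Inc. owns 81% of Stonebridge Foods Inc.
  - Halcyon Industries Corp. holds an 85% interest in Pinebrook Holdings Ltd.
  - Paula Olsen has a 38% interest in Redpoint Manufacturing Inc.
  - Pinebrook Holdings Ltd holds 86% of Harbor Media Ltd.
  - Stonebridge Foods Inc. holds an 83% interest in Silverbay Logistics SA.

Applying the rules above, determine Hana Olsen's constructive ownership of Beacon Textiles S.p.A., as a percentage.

60.142954%

By spousal attribution (R1), Hana Olsen is treated as also owning Paula Olsen's interest in Halcyon Industries Corp, giving 60% + 40% = 100%.
By spousal attribution (R1), Hana Olsen is treated as owning Paula Olsen's 38% interest in Redpoint Manufacturing Inc.
Chain via Halcyon Industries Corp. → Pinebrook Holdings Ltd → Harbor Media Ltd (R2): 100% × 85% × 86% × 38% = 27.778% of Beacon Textiles S.p.A.
Direct interest in Beacon Textiles S.p.A: 27%.
Chain via Redpoint Manufacturing Inc. → Stonebridge Foods Inc. → Silverbay Logistics SA (R2): 38% × 81% × 83% × 21% = 5.364954% of Beacon Textiles S.p.A.
Aggregating (R3): 27.778% + 27% + 5.364954% = 60.142954%.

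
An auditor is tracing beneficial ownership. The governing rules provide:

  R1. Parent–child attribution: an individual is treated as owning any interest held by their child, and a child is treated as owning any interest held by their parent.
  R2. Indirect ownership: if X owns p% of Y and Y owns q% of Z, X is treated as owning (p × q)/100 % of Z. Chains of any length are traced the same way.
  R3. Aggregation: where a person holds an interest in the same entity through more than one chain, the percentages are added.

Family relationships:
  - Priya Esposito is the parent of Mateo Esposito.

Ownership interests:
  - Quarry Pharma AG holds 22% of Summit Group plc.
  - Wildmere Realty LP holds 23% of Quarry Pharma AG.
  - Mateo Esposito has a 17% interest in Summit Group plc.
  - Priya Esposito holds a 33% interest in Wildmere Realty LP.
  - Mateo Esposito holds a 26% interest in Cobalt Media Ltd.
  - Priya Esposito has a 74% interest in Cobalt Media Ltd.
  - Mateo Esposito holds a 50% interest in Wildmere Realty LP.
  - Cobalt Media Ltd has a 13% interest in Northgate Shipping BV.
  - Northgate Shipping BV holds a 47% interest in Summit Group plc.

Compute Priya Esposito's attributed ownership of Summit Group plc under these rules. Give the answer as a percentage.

By parent–child attribution (R1), Priya Esposito is treated as also owning Mateo Esposito's interest in Wildmere Realty LP, giving 33% + 50% = 83%.
By parent–child attribution (R1), Priya Esposito is treated as also owning Mateo Esposito's interest in Cobalt Media Ltd, giving 74% + 26% = 100%.
By parent–child attribution (R1), Priya Esposito is treated as owning Mateo Esposito's 17% interest in Summit Group plc.
Chain via Wildmere Realty LP → Quarry Pharma AG (R2): 83% × 23% × 22% = 4.1998% of Summit Group plc.
Chain via Cobalt Media Ltd → Northgate Shipping BV (R2): 100% × 13% × 47% = 6.11% of Summit Group plc.
Direct interest in Summit Group plc: 17%.
Aggregating (R3): 4.1998% + 6.11% + 17% = 27.3098%.

27.3098%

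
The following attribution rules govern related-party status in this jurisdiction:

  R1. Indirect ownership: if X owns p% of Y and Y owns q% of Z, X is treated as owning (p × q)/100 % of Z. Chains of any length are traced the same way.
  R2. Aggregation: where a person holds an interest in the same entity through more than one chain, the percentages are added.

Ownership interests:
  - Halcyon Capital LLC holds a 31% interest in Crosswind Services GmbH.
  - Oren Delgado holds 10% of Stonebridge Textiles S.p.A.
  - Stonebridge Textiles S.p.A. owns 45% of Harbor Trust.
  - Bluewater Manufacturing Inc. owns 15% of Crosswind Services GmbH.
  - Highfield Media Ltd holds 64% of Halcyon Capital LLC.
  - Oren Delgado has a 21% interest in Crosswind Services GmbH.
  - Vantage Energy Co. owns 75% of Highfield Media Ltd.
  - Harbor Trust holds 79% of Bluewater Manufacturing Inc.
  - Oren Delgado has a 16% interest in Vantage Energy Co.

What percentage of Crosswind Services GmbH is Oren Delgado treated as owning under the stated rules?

23.91405%

Chain via Stonebridge Textiles S.p.A. → Harbor Trust → Bluewater Manufacturing Inc. (R1): 10% × 45% × 79% × 15% = 0.53325% of Crosswind Services GmbH.
Chain via Vantage Energy Co. → Highfield Media Ltd → Halcyon Capital LLC (R1): 16% × 75% × 64% × 31% = 2.3808% of Crosswind Services GmbH.
Direct interest in Crosswind Services GmbH: 21%.
Aggregating (R2): 0.53325% + 2.3808% + 21% = 23.91405%.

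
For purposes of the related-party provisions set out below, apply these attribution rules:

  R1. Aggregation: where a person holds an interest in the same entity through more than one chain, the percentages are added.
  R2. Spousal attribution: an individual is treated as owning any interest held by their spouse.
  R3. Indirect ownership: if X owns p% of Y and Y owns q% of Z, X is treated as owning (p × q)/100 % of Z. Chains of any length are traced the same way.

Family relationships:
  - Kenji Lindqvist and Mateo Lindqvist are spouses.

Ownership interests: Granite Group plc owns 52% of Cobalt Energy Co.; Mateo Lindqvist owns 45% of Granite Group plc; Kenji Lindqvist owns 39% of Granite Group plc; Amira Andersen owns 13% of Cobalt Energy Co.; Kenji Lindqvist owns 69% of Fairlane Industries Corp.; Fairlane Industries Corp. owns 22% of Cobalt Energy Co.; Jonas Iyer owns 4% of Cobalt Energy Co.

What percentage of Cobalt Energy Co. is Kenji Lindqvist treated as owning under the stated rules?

By spousal attribution (R2), Kenji Lindqvist is treated as also owning Mateo Lindqvist's interest in Granite Group plc, giving 39% + 45% = 84%.
Chain via Fairlane Industries Corp. (R3): 69% × 22% = 15.18% of Cobalt Energy Co.
Chain via Granite Group plc (R3): 84% × 52% = 43.68% of Cobalt Energy Co.
Aggregating (R1): 15.18% + 43.68% = 58.86%.

58.86%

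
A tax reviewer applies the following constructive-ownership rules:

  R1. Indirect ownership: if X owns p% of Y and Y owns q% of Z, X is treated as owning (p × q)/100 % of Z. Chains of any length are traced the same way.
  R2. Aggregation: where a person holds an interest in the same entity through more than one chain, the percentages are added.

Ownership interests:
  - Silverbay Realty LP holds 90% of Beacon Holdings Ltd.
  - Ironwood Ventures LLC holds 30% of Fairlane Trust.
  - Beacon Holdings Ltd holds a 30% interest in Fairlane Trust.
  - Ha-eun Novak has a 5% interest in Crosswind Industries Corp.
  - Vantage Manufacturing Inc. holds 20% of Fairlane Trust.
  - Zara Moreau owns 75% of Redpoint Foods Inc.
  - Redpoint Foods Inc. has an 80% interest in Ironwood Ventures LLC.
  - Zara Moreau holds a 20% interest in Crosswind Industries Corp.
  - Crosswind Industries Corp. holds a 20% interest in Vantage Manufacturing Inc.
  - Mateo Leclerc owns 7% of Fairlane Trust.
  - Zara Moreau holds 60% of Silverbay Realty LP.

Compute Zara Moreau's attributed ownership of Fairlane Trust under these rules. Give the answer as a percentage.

Chain via Crosswind Industries Corp. → Vantage Manufacturing Inc. (R1): 20% × 20% × 20% = 0.8% of Fairlane Trust.
Chain via Silverbay Realty LP → Beacon Holdings Ltd (R1): 60% × 90% × 30% = 16.2% of Fairlane Trust.
Chain via Redpoint Foods Inc. → Ironwood Ventures LLC (R1): 75% × 80% × 30% = 18% of Fairlane Trust.
Aggregating (R2): 0.8% + 16.2% + 18% = 35%.

35%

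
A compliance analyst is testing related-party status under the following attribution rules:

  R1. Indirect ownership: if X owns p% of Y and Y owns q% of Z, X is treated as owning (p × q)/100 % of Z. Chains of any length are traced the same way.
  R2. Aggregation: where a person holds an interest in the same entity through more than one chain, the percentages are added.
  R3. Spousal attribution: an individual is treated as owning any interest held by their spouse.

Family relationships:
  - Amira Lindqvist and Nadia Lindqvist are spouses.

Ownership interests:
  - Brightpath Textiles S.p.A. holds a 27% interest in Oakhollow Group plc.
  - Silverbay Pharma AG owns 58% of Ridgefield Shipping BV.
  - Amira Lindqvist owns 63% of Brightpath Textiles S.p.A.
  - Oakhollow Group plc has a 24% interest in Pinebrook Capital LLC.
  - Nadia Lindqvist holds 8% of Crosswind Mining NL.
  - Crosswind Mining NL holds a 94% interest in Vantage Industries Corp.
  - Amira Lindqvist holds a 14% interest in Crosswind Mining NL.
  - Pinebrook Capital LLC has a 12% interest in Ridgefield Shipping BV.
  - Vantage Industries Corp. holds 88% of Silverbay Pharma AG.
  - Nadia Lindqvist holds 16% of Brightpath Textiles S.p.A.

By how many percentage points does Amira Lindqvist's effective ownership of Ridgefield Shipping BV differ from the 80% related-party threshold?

By spousal attribution (R3), Amira Lindqvist is treated as also owning Nadia Lindqvist's interest in Crosswind Mining NL, giving 14% + 8% = 22%.
By spousal attribution (R3), Amira Lindqvist is treated as also owning Nadia Lindqvist's interest in Brightpath Textiles S.p.A, giving 63% + 16% = 79%.
Chain via Crosswind Mining NL → Vantage Industries Corp. → Silverbay Pharma AG (R1): 22% × 94% × 88% × 58% = 10.555072% of Ridgefield Shipping BV.
Chain via Brightpath Textiles S.p.A. → Oakhollow Group plc → Pinebrook Capital LLC (R1): 79% × 27% × 24% × 12% = 0.614304% of Ridgefield Shipping BV.
Aggregating (R2): 10.555072% + 0.614304% = 11.169376%.
11.169376% falls short of the 80% threshold by 68.830624 percentage points.

68.830624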